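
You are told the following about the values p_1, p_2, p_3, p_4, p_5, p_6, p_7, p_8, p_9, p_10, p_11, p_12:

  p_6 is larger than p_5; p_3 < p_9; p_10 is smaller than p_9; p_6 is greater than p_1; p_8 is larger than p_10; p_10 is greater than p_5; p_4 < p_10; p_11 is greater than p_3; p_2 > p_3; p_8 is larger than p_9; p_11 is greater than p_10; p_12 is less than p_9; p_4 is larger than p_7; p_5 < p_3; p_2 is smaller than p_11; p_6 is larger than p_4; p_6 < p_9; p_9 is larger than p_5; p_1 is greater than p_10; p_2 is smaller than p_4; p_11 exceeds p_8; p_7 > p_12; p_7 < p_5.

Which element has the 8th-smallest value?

p_1

The consecutive relations fix a unique order: p_12 < p_7 < p_5 < p_3 < p_2 < p_4 < p_10 < p_1 < p_6 < p_9 < p_8 < p_11.
Counting 8 from the smallest end gives p_1.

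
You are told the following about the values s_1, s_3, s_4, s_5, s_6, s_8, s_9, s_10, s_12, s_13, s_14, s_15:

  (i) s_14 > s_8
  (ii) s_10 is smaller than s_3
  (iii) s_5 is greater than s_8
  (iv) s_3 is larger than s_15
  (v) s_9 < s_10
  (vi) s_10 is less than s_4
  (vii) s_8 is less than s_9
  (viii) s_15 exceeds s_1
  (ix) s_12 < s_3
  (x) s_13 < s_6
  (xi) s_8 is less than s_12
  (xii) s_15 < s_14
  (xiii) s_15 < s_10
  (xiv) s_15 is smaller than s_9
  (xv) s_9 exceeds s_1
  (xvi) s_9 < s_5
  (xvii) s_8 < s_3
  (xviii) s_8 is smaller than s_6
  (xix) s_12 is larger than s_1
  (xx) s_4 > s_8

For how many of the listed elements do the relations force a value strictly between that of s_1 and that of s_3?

4

The relations place s_1 below s_3. An element lies strictly between them when it is forced above s_1 and also forced below s_3.
Above s_1: {s_15, s_12, s_9, s_10, s_5, s_4, s_14}. Below s_3: {s_8, s_15, s_12, s_9, s_10}.
Intersection: {s_15, s_12, s_9, s_10} — 4.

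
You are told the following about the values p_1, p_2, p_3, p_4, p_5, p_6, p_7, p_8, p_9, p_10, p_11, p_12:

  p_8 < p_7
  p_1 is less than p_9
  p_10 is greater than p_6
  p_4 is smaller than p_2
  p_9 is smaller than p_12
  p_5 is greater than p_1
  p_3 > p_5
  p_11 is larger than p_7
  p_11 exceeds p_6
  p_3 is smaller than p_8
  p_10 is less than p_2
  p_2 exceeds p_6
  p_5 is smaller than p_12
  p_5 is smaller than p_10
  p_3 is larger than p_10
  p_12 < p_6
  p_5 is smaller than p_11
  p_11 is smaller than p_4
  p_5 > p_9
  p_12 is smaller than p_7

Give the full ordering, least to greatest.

Each adjacent pair is fixed by a given relation: p_1 < p_9; p_9 < p_5; p_5 < p_12; p_12 < p_6; p_6 < p_10; p_10 < p_3; p_3 < p_8; p_8 < p_7; p_7 < p_11; p_11 < p_4; p_4 < p_2. Chaining them end to end gives the full order.

p_1 < p_9 < p_5 < p_12 < p_6 < p_10 < p_3 < p_8 < p_7 < p_11 < p_4 < p_2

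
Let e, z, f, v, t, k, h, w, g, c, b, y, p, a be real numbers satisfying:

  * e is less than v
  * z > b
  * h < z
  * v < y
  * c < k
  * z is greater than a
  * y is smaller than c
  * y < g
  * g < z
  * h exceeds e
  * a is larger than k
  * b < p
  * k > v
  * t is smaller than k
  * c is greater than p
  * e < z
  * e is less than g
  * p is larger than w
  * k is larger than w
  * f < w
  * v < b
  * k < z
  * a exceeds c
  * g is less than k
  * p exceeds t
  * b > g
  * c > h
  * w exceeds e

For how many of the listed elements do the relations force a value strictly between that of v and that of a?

6

Chaining upward from v reaches: y, g, b, p, c, k, z.
Chaining downward from a reaches: e, f, y, g, h, w, t, b, p, c, k.
Strictly between v and a are those in both lists: y, g, b, p, c, k — 6 elements.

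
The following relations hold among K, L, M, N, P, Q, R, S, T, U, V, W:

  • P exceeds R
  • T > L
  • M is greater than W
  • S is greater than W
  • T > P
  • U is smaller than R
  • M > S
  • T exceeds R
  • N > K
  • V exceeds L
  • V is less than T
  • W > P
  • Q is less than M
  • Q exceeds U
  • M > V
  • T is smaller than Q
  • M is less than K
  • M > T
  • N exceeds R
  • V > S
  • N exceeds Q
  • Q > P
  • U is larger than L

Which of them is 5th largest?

T

The consecutive relations fix a unique order: L < U < R < P < W < S < V < T < Q < M < K < N.
Counting 5 from the largest end gives T.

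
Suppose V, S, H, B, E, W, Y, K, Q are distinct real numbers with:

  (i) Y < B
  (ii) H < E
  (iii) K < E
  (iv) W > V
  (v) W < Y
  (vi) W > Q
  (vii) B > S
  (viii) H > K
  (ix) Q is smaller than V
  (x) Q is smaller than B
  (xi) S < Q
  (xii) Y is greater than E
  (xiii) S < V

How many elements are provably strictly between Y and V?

1

The relations place V below Y. An element lies strictly between them when it is forced above V and also forced below Y.
Above V: {W, B}. Below Y: {S, K, Q, W, H, E}.
Intersection: {W} — 1.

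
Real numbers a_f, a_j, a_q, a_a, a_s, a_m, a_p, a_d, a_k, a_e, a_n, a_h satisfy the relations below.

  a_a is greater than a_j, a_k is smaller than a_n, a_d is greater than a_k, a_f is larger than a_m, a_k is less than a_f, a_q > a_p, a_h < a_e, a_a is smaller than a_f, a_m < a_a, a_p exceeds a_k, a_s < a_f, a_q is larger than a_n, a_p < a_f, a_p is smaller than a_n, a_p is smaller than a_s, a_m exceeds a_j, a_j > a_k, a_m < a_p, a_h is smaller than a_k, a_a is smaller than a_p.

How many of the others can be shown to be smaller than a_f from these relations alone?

From a_f the given relations immediately reach a_k, a_m, a_a, a_p, a_s.
From those, a_h, a_j — 7 in total.
No other element is forced below a_f by the given relations, so the count is 7.

7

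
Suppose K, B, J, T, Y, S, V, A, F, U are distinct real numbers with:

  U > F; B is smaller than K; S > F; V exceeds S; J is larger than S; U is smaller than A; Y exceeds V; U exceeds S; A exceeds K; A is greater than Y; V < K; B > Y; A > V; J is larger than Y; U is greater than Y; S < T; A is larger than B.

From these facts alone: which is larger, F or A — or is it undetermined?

A

The relevant relations are F < S; S < V; V < Y; Y < B; B < A.
Chaining these gives F < S < V < Y < B < A.
So A is larger.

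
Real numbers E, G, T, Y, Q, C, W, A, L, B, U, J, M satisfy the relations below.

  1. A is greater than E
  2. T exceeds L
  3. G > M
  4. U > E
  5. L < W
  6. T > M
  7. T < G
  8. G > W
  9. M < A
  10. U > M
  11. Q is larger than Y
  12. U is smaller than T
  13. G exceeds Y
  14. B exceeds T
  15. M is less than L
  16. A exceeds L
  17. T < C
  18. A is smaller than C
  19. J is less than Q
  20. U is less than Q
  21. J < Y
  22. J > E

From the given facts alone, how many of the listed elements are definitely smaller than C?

From C the given relations immediately reach A, T.
From those, M, E, L, U — 6 in total.
Nothing else is reachable below C; 6 in all.

6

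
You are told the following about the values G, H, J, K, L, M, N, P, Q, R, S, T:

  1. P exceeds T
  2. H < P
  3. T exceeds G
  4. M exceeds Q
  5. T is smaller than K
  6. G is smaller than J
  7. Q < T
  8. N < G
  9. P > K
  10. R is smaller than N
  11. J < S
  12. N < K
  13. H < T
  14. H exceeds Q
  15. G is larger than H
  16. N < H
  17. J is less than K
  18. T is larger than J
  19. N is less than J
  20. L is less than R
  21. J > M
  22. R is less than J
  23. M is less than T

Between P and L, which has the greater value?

The relevant relations are L < R; R < N; N < G; G < J; J < T; T < K; K < P.
Together: L < R < N < G < J < T < K < P.
So L < P; P is the larger of the two.

P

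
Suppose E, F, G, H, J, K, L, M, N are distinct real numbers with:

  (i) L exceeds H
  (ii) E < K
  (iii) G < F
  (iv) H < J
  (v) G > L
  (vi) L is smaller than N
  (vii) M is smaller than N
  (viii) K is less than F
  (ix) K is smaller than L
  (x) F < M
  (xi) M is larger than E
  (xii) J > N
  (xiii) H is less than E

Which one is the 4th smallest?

L

The consecutive relations fix a unique order: H < E < K < L < G < F < M < N < J.
The 4th smallest is L.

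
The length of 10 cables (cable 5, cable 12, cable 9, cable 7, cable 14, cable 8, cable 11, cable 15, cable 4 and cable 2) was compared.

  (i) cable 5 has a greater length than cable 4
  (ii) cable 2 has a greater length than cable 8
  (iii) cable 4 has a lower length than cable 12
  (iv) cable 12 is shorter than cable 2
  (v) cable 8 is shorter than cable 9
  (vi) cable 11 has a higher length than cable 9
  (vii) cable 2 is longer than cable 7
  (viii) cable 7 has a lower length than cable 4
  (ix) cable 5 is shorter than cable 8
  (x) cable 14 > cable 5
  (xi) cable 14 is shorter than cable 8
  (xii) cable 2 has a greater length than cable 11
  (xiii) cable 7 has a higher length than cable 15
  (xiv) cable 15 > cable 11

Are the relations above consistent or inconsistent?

Chaining the given relations yields cable 5 < cable 14 < cable 8 < cable 9 < cable 11 < cable 15 < cable 7 < cable 4, so cable 5 < cable 4. But one relation states cable 4 < cable 5. These cannot both hold.

inconsistent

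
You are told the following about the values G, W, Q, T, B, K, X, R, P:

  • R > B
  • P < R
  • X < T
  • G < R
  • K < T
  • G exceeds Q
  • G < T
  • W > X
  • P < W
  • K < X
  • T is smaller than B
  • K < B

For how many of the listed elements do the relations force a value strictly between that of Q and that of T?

1

The relations place Q below T. An element lies strictly between them when it is forced above Q and also forced below T.
Above Q: {G, B, R}. Below T: {K, G, X}.
Intersection: {G} — 1.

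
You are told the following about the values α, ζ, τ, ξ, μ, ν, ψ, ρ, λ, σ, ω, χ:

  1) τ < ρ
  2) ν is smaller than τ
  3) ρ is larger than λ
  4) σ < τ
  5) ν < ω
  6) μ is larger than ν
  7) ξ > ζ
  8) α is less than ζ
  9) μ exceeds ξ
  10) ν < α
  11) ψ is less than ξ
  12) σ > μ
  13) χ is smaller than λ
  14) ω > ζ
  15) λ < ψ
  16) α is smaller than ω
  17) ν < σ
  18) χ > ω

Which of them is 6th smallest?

λ

The consecutive relations fix a unique order: ν < α < ζ < ω < χ < λ < ψ < ξ < μ < σ < τ < ρ.
Counting 6 from the smallest end gives λ.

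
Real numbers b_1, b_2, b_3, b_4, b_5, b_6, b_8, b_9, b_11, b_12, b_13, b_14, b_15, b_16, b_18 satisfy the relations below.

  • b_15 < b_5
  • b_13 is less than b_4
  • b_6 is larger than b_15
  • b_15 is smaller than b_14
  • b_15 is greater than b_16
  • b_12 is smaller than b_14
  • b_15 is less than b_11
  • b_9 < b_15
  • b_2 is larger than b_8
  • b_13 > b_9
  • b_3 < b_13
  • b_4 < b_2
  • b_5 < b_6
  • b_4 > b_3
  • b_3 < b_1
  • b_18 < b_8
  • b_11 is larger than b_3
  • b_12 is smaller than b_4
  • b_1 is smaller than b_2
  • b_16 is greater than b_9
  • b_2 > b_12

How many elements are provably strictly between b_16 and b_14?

Chaining upward from b_16 reaches: b_15, b_5, b_6, b_11.
Chaining downward from b_14 reaches: b_9, b_15, b_12.
Strictly between b_16 and b_14 are those in both lists: b_15 — 1 element.

1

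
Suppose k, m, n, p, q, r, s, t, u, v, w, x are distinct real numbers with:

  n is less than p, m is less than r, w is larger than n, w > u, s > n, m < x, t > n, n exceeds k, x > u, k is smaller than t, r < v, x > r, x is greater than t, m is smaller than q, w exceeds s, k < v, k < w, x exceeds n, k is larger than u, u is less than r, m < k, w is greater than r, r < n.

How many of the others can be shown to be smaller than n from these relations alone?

The elements the relations force below n are m, u, r, k — no chain reaches any other.
That is 4.

4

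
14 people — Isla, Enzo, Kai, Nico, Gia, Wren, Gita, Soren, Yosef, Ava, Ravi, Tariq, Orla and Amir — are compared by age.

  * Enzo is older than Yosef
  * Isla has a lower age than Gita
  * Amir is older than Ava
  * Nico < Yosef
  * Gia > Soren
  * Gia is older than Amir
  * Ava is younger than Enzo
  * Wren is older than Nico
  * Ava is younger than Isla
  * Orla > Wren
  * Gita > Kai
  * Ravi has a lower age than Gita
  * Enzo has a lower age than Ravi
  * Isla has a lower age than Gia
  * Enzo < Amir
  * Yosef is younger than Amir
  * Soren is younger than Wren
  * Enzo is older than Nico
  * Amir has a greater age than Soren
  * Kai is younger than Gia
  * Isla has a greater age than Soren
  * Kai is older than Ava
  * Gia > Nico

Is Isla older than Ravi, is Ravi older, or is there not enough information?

Following every chain through Isla: above Isla we get Gia, Gita; below Isla we get Soren, Ava.
Ravi is not reached, and no chain runs the other way from Ravi to Isla.
So the given relations leave the order of Isla and Ravi undetermined.

undetermined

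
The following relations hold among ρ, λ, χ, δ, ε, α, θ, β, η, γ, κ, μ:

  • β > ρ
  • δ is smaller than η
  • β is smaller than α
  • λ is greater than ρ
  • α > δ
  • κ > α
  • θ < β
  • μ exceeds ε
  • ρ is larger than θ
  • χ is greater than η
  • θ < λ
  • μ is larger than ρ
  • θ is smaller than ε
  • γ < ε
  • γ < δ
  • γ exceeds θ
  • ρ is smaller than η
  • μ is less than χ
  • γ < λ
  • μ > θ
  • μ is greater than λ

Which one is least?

ρ is not least since θ < ρ; β is not least since θ < β; γ is not least since θ < γ; δ is not least since γ < δ; α is not least since β < α; λ is not least since ρ < λ; κ is not least since α < κ; η is not least since δ < η; ε is not least since γ < ε; μ is not least since ε < μ; χ is not least since η < χ.
Only θ has nothing below it, so θ is the least.

θ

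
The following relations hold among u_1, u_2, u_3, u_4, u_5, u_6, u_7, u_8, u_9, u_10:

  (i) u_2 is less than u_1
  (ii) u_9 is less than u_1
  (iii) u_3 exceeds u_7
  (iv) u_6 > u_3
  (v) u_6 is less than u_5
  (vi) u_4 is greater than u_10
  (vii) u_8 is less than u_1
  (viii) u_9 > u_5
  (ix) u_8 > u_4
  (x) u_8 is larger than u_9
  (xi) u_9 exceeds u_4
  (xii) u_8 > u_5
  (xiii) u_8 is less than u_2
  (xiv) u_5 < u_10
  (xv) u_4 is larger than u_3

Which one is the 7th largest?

Chaining the given pairs: u_7 < u_3 < u_6 < u_5 < u_10 < u_4 < u_9 < u_8 < u_2 < u_1.
Counting 7 from the largest end gives u_5.

u_5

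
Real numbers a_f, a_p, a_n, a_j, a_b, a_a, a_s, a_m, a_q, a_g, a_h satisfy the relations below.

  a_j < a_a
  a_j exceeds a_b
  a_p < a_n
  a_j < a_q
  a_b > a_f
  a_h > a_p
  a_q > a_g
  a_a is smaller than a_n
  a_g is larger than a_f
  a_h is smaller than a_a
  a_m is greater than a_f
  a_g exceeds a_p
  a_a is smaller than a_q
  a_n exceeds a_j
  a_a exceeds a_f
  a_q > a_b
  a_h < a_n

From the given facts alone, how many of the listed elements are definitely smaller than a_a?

From a_a the given relations immediately reach a_f, a_h, a_j.
From those, a_p, a_b — 5 in total.
Nothing else is reachable below a_a; 5 in all.

5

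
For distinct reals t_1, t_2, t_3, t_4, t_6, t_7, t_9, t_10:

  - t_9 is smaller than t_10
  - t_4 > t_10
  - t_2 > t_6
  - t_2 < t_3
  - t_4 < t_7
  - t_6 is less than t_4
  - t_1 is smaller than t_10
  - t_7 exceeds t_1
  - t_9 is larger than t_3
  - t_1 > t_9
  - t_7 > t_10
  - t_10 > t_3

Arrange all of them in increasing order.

The consecutive links are each given: t_6 < t_2; t_2 < t_3; t_3 < t_9; t_9 < t_1; t_1 < t_10; t_10 < t_4; t_4 < t_7.

t_6 < t_2 < t_3 < t_9 < t_1 < t_10 < t_4 < t_7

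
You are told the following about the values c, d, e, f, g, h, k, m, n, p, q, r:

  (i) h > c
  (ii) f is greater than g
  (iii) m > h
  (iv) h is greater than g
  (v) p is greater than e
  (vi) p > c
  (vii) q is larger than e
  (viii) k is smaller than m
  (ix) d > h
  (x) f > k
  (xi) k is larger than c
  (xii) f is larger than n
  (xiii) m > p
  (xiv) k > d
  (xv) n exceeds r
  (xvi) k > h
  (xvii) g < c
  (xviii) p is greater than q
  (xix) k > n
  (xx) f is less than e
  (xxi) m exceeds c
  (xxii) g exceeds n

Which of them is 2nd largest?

p

The consecutive relations fix a unique order: r < n < g < c < h < d < k < f < e < q < p < m.
Counting 2 from the largest end gives p.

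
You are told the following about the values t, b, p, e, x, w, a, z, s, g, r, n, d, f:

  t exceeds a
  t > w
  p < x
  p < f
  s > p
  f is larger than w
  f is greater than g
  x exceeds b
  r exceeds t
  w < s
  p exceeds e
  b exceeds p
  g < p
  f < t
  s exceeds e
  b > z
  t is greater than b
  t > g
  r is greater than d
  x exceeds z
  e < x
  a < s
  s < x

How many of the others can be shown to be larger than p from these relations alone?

6

From p the given relations immediately reach f, b, s, x.
From those, t — 5 in total.
From those, r — 6 in total.
Nothing else is reachable above p; 6 in all.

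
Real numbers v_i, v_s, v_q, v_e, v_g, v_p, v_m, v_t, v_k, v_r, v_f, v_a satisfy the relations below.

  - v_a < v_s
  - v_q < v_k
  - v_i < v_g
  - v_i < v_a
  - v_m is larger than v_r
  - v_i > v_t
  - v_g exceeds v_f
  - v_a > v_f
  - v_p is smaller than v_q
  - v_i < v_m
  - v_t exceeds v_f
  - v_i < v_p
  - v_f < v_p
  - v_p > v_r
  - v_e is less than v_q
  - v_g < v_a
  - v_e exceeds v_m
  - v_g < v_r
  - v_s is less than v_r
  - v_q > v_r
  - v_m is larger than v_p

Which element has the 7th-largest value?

The consecutive relations fix a unique order: v_f < v_t < v_i < v_g < v_a < v_s < v_r < v_p < v_m < v_e < v_q < v_k.
Counting 7 from the largest end gives v_s.

v_s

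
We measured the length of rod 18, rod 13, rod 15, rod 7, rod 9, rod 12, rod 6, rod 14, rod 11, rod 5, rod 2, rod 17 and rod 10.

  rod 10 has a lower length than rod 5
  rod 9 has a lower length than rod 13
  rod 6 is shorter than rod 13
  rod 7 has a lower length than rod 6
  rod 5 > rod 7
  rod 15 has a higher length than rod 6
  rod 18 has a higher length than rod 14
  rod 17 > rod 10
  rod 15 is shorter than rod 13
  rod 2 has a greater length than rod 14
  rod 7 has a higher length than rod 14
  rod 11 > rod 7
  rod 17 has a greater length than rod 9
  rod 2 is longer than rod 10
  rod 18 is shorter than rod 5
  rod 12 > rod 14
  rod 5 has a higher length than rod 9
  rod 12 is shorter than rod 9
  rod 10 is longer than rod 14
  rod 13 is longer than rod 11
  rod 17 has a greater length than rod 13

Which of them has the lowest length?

rod 7 is not least since rod 14 < rod 7; rod 10 is not least since rod 14 < rod 10; rod 2 is not least since rod 14 < rod 2; rod 6 is not least since rod 7 < rod 6; rod 15 is not least since rod 6 < rod 15; rod 11 is not least since rod 7 < rod 11; rod 12 is not least since rod 14 < rod 12; rod 9 is not least since rod 12 < rod 9; rod 13 is not least since rod 6 < rod 13; rod 18 is not least since rod 14 < rod 18; rod 5 is not least since rod 10 < rod 5; rod 17 is not least since rod 9 < rod 17.
Only rod 14 has nothing below it, so rod 14 is the lowest length.

rod 14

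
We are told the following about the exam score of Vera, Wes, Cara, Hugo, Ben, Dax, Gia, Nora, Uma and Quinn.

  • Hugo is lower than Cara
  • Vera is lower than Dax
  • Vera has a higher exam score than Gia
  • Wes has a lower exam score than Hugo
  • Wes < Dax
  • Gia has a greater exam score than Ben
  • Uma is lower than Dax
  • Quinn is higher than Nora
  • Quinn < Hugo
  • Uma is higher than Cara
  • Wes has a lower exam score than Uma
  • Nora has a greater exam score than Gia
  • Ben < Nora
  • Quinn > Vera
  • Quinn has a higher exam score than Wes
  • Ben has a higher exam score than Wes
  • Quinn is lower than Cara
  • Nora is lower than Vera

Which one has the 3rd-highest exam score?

Cara

Piecing the relations together gives one ordering: Wes < Ben < Gia < Nora < Vera < Quinn < Hugo < Cara < Uma < Dax.
The 3rd largest is Cara.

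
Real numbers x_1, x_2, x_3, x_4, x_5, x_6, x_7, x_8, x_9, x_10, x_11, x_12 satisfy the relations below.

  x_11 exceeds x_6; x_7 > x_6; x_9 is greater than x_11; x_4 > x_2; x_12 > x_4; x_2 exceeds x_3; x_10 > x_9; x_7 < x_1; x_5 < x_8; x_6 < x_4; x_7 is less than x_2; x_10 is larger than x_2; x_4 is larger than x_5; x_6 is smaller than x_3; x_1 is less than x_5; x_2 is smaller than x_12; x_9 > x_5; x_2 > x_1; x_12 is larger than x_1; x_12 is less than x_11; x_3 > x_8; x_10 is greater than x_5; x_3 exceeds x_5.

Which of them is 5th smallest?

Chaining the given pairs: x_6 < x_7 < x_1 < x_5 < x_8 < x_3 < x_2 < x_4 < x_12 < x_11 < x_9 < x_10.
The 5th smallest is x_8.

x_8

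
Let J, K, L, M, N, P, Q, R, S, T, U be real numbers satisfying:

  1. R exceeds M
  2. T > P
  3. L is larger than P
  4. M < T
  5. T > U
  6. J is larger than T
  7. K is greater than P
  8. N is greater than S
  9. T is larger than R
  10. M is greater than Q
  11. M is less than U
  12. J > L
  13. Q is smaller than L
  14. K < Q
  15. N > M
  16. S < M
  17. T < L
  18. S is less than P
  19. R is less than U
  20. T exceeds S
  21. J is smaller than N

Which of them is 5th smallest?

M

Chaining the given pairs: S < P < K < Q < M < R < U < T < L < J < N.
The 5th smallest is M.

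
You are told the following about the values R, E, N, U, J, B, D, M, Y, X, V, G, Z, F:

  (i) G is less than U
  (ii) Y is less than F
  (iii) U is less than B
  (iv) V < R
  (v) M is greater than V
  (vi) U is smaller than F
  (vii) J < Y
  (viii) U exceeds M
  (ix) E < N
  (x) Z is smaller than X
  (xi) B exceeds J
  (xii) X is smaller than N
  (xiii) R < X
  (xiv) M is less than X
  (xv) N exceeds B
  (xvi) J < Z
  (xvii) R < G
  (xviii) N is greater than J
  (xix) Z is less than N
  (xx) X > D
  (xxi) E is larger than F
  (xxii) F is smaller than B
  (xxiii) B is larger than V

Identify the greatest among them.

Chaining downward from N: directly below it, J, Z, X, E, B; then V, M, R, U, F, D; then G, Y.
That covers every other element, and nothing is given above N, so N is the greatest.

N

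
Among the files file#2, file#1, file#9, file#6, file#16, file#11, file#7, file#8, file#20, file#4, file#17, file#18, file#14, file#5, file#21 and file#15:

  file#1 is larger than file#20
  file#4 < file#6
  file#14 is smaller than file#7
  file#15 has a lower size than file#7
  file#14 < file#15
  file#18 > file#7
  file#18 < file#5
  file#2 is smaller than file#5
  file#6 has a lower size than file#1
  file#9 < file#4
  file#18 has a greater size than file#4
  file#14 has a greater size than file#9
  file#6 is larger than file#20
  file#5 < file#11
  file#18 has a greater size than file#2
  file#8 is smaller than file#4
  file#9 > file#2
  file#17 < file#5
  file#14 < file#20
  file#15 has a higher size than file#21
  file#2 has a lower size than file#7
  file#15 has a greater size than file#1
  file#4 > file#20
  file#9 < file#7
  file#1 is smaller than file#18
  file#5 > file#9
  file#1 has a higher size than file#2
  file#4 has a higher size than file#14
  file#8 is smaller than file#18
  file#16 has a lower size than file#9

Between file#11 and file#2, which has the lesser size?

file#2

Chaining the given relations: file#2 < file#9 < file#14 < file#20 < file#4 < file#6 < file#1 < file#15 < file#7 < file#18 < file#5 < file#11.
So file#2 < file#11; file#2 is the smaller of the two.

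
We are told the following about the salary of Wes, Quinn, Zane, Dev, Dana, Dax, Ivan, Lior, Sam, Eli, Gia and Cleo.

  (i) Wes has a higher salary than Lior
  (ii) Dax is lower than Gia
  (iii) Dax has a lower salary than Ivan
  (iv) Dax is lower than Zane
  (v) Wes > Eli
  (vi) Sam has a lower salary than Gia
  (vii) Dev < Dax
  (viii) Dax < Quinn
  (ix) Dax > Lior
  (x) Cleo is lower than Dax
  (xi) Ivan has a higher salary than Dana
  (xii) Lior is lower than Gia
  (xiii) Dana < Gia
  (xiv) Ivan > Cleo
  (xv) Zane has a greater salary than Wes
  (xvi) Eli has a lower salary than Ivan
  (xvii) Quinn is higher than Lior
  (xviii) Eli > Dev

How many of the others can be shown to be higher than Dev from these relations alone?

7

From Dev the given relations immediately reach Eli, Dax.
From those, Wes, Gia, Ivan, Quinn, Zane — 7 in total.
No other element is forced above Dev by the given relations, so the count is 7.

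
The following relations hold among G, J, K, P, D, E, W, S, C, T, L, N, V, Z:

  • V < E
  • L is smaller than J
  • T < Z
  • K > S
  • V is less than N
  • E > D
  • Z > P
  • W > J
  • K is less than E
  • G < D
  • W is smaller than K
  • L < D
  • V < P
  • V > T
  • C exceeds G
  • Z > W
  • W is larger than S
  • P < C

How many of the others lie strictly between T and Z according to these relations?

Chaining upward from T reaches: V, P, N, C, E.
Chaining downward from Z reaches: L, S, V, P, J, W.
Strictly between T and Z are those in both lists: V, P — 2 elements.

2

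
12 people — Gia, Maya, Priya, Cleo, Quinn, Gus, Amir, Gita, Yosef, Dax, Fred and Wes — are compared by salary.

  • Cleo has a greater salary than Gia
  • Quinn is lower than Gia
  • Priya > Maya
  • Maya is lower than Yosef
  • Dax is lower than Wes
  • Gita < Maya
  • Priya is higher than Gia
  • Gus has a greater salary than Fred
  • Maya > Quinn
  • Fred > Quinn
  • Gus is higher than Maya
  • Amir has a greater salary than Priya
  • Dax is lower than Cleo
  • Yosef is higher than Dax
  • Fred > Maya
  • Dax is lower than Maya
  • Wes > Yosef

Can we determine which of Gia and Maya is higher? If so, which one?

Following every chain through Maya: above Maya we get Fred, Yosef, Priya, Amir, Gus, Wes; below Maya we get Quinn, Dax, Gita.
Gia is not reached, and no chain runs the other way from Gia to Maya.
So the given relations leave the order of Maya and Gia undetermined.

undetermined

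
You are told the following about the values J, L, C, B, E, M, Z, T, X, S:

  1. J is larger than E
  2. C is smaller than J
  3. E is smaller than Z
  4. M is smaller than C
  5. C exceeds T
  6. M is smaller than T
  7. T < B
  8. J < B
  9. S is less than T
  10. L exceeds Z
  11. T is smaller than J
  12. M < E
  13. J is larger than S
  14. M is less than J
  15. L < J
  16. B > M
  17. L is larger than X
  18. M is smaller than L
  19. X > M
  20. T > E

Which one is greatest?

Chaining downward from B: directly below it, M, T, J; then E, S, C, L; then X, Z.
That covers every other element, and nothing is given above B, so B is the greatest.

B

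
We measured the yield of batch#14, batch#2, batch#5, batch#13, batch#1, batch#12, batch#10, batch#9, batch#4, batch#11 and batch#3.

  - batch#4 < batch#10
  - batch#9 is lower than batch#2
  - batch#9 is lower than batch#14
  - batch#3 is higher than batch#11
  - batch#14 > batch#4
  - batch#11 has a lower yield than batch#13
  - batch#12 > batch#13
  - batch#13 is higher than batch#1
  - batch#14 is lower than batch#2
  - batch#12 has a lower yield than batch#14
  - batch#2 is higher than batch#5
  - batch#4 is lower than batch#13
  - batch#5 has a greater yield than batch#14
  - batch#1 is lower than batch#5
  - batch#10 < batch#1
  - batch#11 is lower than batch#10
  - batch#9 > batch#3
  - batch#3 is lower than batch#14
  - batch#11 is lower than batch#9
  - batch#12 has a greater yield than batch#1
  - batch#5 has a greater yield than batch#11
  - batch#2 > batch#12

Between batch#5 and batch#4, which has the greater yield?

batch#5

Chaining the given relations: batch#4 < batch#10 < batch#1 < batch#13 < batch#12 < batch#14 < batch#5.
So batch#4 < batch#5; batch#5 is the higher of the two.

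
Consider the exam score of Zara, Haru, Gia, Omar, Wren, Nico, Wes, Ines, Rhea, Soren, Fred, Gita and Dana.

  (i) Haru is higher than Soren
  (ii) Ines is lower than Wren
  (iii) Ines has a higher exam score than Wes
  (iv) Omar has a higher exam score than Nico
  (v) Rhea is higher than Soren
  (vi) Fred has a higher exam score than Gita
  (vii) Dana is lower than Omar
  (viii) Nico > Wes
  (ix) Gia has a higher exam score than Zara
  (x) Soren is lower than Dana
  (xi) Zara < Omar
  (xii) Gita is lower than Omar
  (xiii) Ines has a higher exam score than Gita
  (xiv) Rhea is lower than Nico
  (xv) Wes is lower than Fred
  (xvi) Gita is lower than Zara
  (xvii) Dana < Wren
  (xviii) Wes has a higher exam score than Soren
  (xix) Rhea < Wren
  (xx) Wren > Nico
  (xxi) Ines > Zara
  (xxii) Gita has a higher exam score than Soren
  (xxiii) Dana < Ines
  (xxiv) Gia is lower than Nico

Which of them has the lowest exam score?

Gita is not least since Soren < Gita; Zara is not least since Gita < Zara; Rhea is not least since Soren < Rhea; Wes is not least since Soren < Wes; Gia is not least since Zara < Gia; Dana is not least since Soren < Dana; Haru is not least since Soren < Haru; Ines is not least since Zara < Ines; Nico is not least since Wes < Nico; Wren is not least since Rhea < Wren; Fred is not least since Wes < Fred; Omar is not least since Dana < Omar.
Only Soren has nothing below it, so Soren is the lowest exam score.

Soren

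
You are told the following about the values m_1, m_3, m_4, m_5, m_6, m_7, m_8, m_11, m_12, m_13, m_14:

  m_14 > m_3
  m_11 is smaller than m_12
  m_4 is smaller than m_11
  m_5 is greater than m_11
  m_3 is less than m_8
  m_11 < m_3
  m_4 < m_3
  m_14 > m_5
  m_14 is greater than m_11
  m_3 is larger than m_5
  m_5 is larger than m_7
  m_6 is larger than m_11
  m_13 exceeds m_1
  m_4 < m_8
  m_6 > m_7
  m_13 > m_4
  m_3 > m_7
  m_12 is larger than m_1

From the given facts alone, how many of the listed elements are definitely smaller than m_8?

From m_8 the given relations immediately reach m_4, m_3.
From those, m_11, m_7, m_5 — 5 in total.
No other element is forced below m_8 by the given relations, so the count is 5.

5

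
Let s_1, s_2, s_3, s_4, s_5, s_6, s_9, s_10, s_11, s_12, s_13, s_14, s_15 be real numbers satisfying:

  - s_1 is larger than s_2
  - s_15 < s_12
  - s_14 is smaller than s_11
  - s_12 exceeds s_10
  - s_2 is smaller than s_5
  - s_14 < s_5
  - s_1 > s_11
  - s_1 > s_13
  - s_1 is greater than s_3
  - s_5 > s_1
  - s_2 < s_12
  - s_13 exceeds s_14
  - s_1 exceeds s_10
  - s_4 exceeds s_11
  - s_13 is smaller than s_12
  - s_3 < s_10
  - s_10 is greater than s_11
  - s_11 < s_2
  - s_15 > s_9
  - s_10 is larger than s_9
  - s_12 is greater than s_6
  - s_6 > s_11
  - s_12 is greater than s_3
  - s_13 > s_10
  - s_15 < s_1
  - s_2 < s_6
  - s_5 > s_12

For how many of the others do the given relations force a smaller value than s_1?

From s_1 the given relations immediately reach s_3, s_11, s_10, s_2, s_13, s_15.
From those, s_14, s_9 — 8 in total.
No other element is forced below s_1 by the given relations, so the count is 8.

8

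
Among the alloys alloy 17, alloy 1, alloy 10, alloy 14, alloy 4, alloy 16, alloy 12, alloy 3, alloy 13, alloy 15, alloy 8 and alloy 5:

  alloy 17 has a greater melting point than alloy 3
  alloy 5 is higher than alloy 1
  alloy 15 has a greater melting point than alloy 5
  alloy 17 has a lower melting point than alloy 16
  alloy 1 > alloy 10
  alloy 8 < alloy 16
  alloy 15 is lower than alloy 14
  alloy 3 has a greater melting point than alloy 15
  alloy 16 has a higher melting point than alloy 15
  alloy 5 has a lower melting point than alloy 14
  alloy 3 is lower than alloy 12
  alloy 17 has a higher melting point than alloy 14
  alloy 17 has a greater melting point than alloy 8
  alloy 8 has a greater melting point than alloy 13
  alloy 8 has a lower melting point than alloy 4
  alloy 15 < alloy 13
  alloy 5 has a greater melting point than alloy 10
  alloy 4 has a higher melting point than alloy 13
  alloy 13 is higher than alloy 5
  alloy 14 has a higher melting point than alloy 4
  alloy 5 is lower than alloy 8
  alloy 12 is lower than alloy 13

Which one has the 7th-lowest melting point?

Chaining the given pairs: alloy 10 < alloy 1 < alloy 5 < alloy 15 < alloy 3 < alloy 12 < alloy 13 < alloy 8 < alloy 4 < alloy 14 < alloy 17 < alloy 16.
The 7th smallest is alloy 13.

alloy 13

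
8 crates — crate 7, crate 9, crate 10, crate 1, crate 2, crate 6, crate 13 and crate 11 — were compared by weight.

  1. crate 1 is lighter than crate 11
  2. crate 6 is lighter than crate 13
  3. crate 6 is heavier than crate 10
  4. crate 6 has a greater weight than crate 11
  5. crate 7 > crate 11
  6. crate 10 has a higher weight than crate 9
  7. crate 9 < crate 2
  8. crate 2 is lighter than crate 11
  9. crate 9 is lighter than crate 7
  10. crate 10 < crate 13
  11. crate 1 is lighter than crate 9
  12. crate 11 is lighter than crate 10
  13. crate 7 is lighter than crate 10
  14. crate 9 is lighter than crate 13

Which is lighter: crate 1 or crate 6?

crate 1 < crate 9 and crate 9 < crate 2 give crate 1 < crate 2.
With crate 2 < crate 11: crate 1 < crate 9 < crate 2 < crate 11.
Then crate 11 < crate 7 extends the chain to crate 7.
Then crate 7 < crate 10 extends the chain to crate 10.
With crate 10 < crate 6: crate 1 < crate 9 < crate 2 < crate 11 < crate 7 < crate 10 < crate 6.
So crate 1 < crate 6; crate 1 is the lighter of the two.

crate 1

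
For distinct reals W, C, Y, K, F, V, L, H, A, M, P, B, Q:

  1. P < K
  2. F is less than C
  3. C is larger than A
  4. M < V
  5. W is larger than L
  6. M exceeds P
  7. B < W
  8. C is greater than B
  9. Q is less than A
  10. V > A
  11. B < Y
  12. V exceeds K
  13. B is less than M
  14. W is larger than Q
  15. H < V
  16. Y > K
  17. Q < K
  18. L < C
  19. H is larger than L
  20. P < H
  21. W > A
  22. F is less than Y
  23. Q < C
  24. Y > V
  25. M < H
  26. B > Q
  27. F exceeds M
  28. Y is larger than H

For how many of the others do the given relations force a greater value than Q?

The elements the relations force above Q are K, A, B, M, F, H, V, Y, W, C — no chain reaches any other.
That is 10.

10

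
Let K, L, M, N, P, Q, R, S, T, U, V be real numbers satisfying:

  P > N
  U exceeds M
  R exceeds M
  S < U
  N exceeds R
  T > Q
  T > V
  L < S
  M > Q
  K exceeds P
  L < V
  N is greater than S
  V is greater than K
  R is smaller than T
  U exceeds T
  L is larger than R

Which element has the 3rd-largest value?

Piecing the relations together gives one ordering: Q < M < R < L < S < N < P < K < V < T < U.
Counting 3 from the largest end gives V.

V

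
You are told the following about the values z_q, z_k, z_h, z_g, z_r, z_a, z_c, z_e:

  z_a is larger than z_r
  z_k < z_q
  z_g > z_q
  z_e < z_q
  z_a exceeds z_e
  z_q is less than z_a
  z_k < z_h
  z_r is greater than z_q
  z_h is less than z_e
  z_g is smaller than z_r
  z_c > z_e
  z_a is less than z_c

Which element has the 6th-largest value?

z_e

Chaining the given pairs: z_k < z_h < z_e < z_q < z_g < z_r < z_a < z_c.
The 6th largest is z_e.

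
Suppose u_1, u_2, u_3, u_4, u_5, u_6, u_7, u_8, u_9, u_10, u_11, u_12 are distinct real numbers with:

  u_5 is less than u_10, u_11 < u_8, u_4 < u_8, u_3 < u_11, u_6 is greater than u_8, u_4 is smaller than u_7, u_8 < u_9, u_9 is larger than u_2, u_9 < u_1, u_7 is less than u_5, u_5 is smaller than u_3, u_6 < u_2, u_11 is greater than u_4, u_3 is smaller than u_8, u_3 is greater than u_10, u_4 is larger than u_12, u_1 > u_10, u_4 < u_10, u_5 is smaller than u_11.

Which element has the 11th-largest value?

Chaining the given pairs: u_12 < u_4 < u_7 < u_5 < u_10 < u_3 < u_11 < u_8 < u_6 < u_2 < u_9 < u_1.
The 11th largest is u_4.

u_4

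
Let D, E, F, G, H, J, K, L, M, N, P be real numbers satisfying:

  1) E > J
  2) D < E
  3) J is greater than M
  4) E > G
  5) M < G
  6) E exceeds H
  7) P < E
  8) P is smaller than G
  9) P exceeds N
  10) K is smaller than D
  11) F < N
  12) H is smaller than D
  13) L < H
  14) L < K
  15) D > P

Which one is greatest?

M is not greatest since M < G; F is not greatest since F < N; N is not greatest since N < P; L is not greatest since L < H; P is not greatest since P < E; K is not greatest since K < D; H is not greatest since H < D; D is not greatest since D < E; J is not greatest since J < E; G is not greatest since G < E.
Only E has nothing above it, so E is the greatest.

E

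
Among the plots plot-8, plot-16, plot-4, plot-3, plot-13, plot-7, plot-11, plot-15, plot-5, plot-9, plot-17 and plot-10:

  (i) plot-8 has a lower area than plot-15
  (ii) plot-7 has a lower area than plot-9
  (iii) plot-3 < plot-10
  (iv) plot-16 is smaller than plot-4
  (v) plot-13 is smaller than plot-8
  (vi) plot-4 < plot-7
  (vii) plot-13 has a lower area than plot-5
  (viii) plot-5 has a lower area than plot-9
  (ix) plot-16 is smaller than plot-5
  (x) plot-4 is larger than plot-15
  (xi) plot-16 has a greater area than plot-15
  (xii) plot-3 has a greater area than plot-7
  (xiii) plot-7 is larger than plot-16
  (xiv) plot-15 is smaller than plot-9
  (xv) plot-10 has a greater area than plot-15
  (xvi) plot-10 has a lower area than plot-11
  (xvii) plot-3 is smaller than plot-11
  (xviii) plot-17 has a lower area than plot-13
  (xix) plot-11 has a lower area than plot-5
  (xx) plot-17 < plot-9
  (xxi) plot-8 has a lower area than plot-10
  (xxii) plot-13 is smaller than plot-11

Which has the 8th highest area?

The consecutive relations fix a unique order: plot-17 < plot-13 < plot-8 < plot-15 < plot-16 < plot-4 < plot-7 < plot-3 < plot-10 < plot-11 < plot-5 < plot-9.
Counting 8 from the largest end gives plot-16.

plot-16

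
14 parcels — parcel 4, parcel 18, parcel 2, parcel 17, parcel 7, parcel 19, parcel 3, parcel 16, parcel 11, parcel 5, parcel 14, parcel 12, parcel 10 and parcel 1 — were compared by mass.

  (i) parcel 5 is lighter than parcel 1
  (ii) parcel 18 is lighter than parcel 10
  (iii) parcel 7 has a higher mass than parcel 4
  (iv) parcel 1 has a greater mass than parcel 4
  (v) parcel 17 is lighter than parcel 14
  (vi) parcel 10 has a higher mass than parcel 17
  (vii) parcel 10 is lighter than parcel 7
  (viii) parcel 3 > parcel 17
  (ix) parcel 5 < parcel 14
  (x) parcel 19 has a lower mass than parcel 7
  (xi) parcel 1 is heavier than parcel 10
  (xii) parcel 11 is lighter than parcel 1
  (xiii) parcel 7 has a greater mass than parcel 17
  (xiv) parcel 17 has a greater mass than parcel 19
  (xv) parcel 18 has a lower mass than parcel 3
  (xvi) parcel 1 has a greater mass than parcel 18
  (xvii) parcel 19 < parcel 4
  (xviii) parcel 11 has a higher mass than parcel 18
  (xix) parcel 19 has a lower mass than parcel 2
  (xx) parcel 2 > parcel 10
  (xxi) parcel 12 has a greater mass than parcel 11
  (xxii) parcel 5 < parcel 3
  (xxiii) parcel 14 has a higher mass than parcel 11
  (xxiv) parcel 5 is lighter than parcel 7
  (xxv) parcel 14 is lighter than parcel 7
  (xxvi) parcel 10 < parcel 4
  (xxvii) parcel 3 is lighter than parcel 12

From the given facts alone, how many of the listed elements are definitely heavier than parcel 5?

5

From parcel 5 the given relations immediately reach parcel 3, parcel 14, parcel 1, parcel 7.
From those, parcel 12 — 5 in total.
Nothing else is reachable above parcel 5; 5 in all.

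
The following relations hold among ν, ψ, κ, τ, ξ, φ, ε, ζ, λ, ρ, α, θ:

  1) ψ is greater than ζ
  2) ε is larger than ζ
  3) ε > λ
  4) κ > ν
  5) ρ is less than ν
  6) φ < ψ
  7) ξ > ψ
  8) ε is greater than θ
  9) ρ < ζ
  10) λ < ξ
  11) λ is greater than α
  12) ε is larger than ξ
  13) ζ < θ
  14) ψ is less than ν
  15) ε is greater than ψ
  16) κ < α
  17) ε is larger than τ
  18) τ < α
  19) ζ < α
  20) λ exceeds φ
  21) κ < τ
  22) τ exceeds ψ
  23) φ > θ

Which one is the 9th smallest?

Chaining the given pairs: ρ < ζ < θ < φ < ψ < ν < κ < τ < α < λ < ξ < ε.
The 9th smallest is α.

α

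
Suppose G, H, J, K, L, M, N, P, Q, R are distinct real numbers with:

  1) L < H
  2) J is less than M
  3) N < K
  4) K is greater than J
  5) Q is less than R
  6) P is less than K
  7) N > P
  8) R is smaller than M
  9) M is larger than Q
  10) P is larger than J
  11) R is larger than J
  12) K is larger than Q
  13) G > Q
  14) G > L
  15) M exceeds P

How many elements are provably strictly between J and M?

2

The relations place J below M. An element lies strictly between them when it is forced above J and also forced below M.
Above J: {P, R, N, K}. Below M: {P, Q, R}.
Intersection: {P, R} — 2.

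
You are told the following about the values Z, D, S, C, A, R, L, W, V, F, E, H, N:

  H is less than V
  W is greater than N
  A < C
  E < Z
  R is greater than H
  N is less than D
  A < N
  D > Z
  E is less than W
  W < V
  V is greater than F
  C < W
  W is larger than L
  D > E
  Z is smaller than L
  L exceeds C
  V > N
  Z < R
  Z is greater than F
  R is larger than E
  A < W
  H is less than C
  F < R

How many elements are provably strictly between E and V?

Chaining upward from E reaches: Z, L, D, R, W.
Chaining downward from V reaches: A, F, H, Z, C, N, L, W.
Strictly between E and V are those in both lists: Z, L, W — 3 elements.

3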